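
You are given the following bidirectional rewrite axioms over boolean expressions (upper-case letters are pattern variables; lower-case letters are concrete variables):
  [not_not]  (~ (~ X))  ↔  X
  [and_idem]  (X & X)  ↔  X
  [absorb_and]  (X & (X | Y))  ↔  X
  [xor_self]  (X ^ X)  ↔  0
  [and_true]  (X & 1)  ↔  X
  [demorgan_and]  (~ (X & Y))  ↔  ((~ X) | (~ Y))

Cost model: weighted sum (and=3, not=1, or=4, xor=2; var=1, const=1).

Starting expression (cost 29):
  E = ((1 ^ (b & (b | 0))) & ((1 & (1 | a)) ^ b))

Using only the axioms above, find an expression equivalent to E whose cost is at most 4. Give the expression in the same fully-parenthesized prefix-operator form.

(1) (b & (b | 0))  =[absorb_and →]=  b    ⊢ ((1 ^ b) & ((1 & (1 | a)) ^ b))
(2) (1 & (1 | a))  =[absorb_and →]=  1    ⊢ ((1 ^ b) & (1 ^ b))
(3) ((1 ^ b) & (1 ^ b))  =[and_idem →]=  (1 ^ b)    ⊢ cost 4, within 4

(1 ^ b)   [cost 4]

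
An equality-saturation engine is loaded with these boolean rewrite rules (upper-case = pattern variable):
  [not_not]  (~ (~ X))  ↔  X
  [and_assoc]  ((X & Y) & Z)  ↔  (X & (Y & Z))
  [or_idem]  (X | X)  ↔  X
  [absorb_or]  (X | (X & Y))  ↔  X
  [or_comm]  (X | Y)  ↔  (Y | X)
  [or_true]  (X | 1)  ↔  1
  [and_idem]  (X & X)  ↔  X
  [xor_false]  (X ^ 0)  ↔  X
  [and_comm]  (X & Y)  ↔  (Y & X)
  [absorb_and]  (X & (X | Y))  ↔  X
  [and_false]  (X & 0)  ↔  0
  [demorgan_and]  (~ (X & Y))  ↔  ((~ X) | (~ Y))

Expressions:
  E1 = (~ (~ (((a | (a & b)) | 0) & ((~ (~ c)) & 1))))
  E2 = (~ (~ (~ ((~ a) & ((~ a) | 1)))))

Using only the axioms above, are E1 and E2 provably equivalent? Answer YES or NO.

All listed rules preserve value, hence provable equivalence implies equal values everywhere; look for a separating assignment.
a=1, b=0, c=0 gives E1 ↦ 0, E2 ↦ 1; values differ ⇒ not provably equivalent.

NO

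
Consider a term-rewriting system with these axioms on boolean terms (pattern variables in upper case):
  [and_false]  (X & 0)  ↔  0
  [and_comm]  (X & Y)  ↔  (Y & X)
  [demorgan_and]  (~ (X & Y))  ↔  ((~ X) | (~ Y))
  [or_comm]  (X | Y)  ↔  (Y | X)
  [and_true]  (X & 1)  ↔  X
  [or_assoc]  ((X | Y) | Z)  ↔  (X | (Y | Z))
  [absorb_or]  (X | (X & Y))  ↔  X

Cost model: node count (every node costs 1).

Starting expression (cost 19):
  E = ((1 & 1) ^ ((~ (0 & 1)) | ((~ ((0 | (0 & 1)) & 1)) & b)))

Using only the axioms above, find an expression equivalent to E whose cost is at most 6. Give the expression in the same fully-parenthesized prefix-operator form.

((1 & 1) ^ (~ 0))   [cost 6]

1. [absorb_or →] (0 | (0 & 1))  →  0;  E = ((1 & 1) ^ ((~ (0 & 1)) | ((~ (0 & 1)) & b)))
2. [absorb_or →] ((~ (0 & 1)) | ((~ (0 & 1)) & b))  →  (~ (0 & 1));  E = ((1 & 1) ^ (~ (0 & 1)))
3. [and_true →] (0 & 1)  →  0;  cost 6 ≤ 6, done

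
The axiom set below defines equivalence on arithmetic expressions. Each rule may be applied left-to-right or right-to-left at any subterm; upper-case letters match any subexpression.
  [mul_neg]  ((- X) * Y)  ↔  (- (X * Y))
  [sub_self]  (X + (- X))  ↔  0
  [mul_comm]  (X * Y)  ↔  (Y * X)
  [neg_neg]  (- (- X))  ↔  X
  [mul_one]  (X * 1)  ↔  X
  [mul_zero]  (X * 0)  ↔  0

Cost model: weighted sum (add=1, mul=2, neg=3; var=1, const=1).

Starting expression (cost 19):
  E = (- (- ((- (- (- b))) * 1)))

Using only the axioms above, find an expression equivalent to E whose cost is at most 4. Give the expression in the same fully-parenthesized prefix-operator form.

(- b)   [cost 4]

step 1: mul_one (→) rewrites ((- (- (- b))) * 1) into (- (- (- b))), now (- (- (- (- (- b)))))
step 2: neg_neg (→) rewrites (- (- (- (- b)))) into (- (- b)), now (- (- (- b)))
step 3: neg_neg (→) rewrites (- (- (- b))) into (- b), reaching cost 4 (bound 4)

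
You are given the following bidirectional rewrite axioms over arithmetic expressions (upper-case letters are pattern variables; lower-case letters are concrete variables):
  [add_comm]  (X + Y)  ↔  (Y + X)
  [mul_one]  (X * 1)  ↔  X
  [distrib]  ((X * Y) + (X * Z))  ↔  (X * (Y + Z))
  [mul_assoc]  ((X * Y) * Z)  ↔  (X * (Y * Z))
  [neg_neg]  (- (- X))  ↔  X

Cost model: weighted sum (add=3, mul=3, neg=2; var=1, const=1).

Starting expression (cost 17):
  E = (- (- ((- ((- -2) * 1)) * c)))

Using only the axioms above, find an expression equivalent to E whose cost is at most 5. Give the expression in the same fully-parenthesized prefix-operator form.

(-2 * c)   [cost 5]

(1) (- (- ((- ((- -2) * 1)) * c)))  =[neg_neg →]=  ((- ((- -2) * 1)) * c)
(2) ((- -2) * 1)  =[mul_one →]=  (- -2)    ⊢ ((- (- -2)) * c)
(3) (- (- -2))  =[neg_neg →]=  -2    ⊢ cost 5, within 5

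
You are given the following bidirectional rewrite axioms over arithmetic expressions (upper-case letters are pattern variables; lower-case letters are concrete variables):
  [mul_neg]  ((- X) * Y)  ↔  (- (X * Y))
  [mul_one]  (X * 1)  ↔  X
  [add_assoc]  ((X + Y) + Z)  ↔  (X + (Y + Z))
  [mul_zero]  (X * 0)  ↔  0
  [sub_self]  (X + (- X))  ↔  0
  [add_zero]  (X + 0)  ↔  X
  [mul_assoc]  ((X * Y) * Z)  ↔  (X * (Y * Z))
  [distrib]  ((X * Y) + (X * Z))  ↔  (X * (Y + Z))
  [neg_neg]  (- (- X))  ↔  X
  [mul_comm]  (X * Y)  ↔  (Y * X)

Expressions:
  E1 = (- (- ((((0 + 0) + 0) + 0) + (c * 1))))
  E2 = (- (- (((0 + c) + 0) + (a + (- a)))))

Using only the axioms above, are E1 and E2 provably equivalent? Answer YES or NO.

1. [add_zero →] ((0 + 0) + 0)  →  (0 + 0);  E1 = (- (- (((0 + 0) + 0) + (c * 1))))
2. [add_zero →] ((0 + 0) + 0)  →  (0 + 0);  E1 = (- (- ((0 + 0) + (c * 1))))
3. [neg_neg →] (- (- ((0 + 0) + (c * 1))))  →  ((0 + 0) + (c * 1))
4. [add_zero →] (0 + 0)  →  0;  E1 = (0 + (c * 1))
5. [mul_one →] (c * 1)  →  c;  E1 = (0 + c)
6. [add_zero ←] (0 + c)  →  ((0 + c) + 0)
7. [sub_self ←] 0  →  (a + (- a));  E1 = ((0 + c) + (a + (- a)))
8. [add_zero ←] (0 + c)  →  ((0 + c) + 0);  E1 = (((0 + c) + 0) + (a + (- a)))
9. [neg_neg ←] (((0 + c) + 0) + (a + (- a)))  →  (- (- (((0 + c) + 0) + (a + (- a)))));  this is E2

YES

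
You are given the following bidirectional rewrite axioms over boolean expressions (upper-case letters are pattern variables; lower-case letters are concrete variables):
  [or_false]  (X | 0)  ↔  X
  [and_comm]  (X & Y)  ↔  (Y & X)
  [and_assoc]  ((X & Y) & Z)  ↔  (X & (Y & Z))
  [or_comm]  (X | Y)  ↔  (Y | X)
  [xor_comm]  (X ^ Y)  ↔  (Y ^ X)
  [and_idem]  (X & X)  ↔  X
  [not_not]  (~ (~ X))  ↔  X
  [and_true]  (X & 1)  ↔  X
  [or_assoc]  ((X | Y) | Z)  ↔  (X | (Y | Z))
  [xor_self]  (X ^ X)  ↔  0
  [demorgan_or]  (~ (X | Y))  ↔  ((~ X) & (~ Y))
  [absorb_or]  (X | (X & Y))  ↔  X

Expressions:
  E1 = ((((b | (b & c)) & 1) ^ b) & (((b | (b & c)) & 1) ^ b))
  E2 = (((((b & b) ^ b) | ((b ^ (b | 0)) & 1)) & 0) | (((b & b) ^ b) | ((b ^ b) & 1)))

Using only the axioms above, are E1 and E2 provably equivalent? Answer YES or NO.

YES

(1) ((((b | (b & c)) & 1) ^ b) & (((b | (b & c)) & 1) ^ b))  =[and_idem →]=  (((b | (b & c)) & 1) ^ b)
(2) (b | (b & c))  =[absorb_or →]=  b    ⊢ ((b & 1) ^ b)
(3) (b & 1)  =[and_true →]=  b    ⊢ (b ^ b)
(4) (b ^ b)  =[absorb_or ←]=  ((b ^ b) | ((b ^ b) & 1))
(5) b  =[and_idem ←]=  (b & b)    ⊢ (((b & b) ^ b) | ((b ^ b) & 1))
(6) (((b & b) ^ b) | ((b ^ b) & 1))  =[absorb_or ←]=  ((((b & b) ^ b) | ((b ^ b) & 1)) | ((((b & b) ^ b) | ((b ^ b) & 1)) & 0))
(7) ((((b & b) ^ b) | ((b ^ b) & 1)) | ((((b & b) ^ b) | ((b ^ b) & 1)) & 0))  =[or_comm →]=  (((((b & b) ^ b) | ((b ^ b) & 1)) & 0) | (((b & b) ^ b) | ((b ^ b) & 1)))
(8) b  =[or_false ←]=  (b | 0)    ⊢ E2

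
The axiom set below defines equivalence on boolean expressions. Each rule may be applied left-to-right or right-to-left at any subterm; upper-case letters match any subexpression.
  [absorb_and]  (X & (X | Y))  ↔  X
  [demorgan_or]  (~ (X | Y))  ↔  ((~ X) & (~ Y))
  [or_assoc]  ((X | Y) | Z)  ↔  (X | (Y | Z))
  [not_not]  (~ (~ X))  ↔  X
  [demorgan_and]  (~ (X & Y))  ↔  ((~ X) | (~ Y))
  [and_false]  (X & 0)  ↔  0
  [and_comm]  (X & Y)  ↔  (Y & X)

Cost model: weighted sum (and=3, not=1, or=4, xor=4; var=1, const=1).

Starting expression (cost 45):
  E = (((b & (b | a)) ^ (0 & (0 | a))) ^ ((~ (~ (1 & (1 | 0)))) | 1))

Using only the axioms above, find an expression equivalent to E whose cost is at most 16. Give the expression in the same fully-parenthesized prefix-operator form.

((b ^ 0) ^ (1 | 1))   [cost 16]

step 1: not_not (→) rewrites (~ (~ (1 & (1 | 0)))) into (1 & (1 | 0)), now (((b & (b | a)) ^ (0 & (0 | a))) ^ ((1 & (1 | 0)) | 1))
step 2: absorb_and (→) rewrites (0 & (0 | a)) into 0, now (((b & (b | a)) ^ 0) ^ ((1 & (1 | 0)) | 1))
step 3: absorb_and (→) rewrites (1 & (1 | 0)) into 1, now (((b & (b | a)) ^ 0) ^ (1 | 1))
step 4: absorb_and (→) rewrites (b & (b | a)) into b, reaching cost 16 (bound 16)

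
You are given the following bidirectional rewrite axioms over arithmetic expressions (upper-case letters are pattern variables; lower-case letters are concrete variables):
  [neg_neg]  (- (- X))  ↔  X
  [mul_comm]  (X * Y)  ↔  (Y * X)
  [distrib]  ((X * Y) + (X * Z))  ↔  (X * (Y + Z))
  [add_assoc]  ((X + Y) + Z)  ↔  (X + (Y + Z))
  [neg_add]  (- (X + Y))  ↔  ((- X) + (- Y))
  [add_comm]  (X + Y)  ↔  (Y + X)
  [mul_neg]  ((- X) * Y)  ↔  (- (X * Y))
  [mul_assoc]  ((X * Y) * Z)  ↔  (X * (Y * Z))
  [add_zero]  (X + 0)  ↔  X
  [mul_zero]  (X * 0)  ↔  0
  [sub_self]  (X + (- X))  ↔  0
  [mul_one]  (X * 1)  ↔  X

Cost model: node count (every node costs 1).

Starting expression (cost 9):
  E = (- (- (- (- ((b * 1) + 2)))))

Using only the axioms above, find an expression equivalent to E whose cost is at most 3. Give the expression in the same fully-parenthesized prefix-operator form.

(b + 2)   [cost 3]

1. [neg_neg →] (- (- (- (- ((b * 1) + 2)))))  →  (- (- ((b * 1) + 2)))
2. [mul_one →] (b * 1)  →  b;  E = (- (- (b + 2)))
3. [neg_neg →] (- (- (b + 2)))  →  (b + 2);  cost 3 ≤ 3, done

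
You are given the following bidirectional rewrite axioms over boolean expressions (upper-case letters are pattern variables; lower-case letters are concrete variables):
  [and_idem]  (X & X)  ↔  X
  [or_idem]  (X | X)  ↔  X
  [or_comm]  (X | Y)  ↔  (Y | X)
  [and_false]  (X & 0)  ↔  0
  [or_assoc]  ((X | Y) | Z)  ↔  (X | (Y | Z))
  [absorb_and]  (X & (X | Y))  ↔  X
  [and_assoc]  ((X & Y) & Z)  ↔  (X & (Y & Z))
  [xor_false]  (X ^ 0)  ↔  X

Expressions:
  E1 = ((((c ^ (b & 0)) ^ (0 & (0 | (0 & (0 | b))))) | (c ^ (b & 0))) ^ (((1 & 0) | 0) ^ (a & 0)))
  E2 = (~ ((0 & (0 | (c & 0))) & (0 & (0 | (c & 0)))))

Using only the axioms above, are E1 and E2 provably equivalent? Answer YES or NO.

The axioms are sound identities: if E1 ↔* E2 then E1 and E2 evaluate identically under any assignment.
Under a=0, b=0, c=0: E1 evaluates to 0, E2 to 1. Distinct ⇒ no rewrite sequence connects them.

NO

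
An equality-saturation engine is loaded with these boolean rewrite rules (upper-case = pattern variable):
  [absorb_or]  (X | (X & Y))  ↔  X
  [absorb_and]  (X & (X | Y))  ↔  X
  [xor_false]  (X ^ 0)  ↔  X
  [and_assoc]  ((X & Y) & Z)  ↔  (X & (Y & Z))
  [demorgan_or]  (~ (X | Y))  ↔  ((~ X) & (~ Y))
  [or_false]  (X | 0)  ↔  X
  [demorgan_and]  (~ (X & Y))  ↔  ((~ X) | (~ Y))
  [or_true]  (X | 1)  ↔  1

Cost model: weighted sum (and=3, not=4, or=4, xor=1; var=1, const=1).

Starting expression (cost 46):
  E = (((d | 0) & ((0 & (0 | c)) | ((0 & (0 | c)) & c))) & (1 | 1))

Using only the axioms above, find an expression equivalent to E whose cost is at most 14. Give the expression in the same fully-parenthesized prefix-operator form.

1. [or_false →] (d | 0)  →  d;  E = ((d & ((0 & (0 | c)) | ((0 & (0 | c)) & c))) & (1 | 1))
2. [absorb_or →] ((0 & (0 | c)) | ((0 & (0 | c)) & c))  →  (0 & (0 | c));  E = ((d & (0 & (0 | c))) & (1 | 1))
3. [absorb_and →] (0 & (0 | c))  →  0;  cost 14 ≤ 14, done

((d & 0) & (1 | 1))   [cost 14]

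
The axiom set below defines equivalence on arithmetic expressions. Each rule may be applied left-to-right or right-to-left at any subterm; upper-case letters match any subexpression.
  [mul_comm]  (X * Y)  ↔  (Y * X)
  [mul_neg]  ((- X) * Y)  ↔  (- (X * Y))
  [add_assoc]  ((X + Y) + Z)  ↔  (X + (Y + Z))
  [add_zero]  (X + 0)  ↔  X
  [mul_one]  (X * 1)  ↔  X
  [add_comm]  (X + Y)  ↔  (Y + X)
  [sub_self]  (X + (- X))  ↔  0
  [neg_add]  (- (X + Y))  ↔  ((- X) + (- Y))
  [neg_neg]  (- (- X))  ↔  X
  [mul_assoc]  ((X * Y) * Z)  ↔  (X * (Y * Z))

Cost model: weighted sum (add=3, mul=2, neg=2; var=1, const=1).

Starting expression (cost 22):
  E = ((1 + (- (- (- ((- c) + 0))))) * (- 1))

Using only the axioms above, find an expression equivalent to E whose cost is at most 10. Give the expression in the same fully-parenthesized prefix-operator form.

(1) ((- c) + 0)  =[add_zero →]=  (- c)    ⊢ ((1 + (- (- (- (- c))))) * (- 1))
(2) (- (- (- (- c))))  =[neg_neg →]=  (- (- c))    ⊢ ((1 + (- (- c))) * (- 1))
(3) (- (- c))  =[neg_neg →]=  c    ⊢ cost 10, within 10

((1 + c) * (- 1))   [cost 10]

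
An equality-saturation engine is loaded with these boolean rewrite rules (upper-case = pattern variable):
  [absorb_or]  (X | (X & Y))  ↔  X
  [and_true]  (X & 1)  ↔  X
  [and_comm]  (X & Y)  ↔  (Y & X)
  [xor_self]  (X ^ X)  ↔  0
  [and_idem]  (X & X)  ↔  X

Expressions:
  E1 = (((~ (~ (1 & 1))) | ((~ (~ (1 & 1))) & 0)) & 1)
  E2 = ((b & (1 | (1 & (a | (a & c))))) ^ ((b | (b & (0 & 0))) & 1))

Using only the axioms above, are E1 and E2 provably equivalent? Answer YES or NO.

NO

All listed rules preserve value, hence provable equivalence implies equal values everywhere; look for a separating assignment.
a=0, b=0, c=0 gives E1 ↦ 1, E2 ↦ 0; values differ ⇒ not provably equivalent.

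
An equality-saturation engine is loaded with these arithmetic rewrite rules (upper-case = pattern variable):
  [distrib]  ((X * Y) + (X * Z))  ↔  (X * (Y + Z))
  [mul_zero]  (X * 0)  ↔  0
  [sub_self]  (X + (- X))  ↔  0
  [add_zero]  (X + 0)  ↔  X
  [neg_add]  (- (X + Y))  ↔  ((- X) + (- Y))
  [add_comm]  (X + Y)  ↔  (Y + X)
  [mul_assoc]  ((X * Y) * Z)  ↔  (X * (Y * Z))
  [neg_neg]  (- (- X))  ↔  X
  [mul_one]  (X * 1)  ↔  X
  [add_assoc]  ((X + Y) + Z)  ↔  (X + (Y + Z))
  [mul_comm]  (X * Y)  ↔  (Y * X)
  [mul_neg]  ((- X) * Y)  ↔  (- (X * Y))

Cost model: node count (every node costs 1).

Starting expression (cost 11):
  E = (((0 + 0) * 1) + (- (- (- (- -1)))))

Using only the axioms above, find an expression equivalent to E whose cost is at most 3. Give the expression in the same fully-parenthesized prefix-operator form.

(-1 + 0)   [cost 3]

step 1: neg_neg (→) rewrites (- (- -1)) into -1, now (((0 + 0) * 1) + (- (- -1)))
step 2: add_comm (→) rewrites (((0 + 0) * 1) + (- (- -1))) into ((- (- -1)) + ((0 + 0) * 1))
step 3: mul_one (→) rewrites ((0 + 0) * 1) into (0 + 0), now ((- (- -1)) + (0 + 0))
step 4: add_zero (→) rewrites (0 + 0) into 0, now ((- (- -1)) + 0)
step 5: neg_neg (→) rewrites (- (- -1)) into -1, reaching cost 3 (bound 3)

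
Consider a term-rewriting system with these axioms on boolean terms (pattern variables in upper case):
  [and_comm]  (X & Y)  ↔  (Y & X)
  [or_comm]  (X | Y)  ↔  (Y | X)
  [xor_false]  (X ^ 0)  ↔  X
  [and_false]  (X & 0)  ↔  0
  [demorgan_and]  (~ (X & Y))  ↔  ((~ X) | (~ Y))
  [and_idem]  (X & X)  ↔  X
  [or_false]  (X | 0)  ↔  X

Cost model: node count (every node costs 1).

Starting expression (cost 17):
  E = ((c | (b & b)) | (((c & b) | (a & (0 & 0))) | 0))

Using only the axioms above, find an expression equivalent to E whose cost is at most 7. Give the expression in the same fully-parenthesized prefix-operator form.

(1) (0 & 0)  =[and_idem →]=  0    ⊢ ((c | (b & b)) | (((c & b) | (a & 0)) | 0))
(2) (c | (b & b))  =[or_comm →]=  ((b & b) | c)    ⊢ (((b & b) | c) | (((c & b) | (a & 0)) | 0))
(3) (((c & b) | (a & 0)) | 0)  =[or_false →]=  ((c & b) | (a & 0))    ⊢ (((b & b) | c) | ((c & b) | (a & 0)))
(4) (a & 0)  =[and_false →]=  0    ⊢ (((b & b) | c) | ((c & b) | 0))
(5) ((c & b) | 0)  =[or_false →]=  (c & b)    ⊢ (((b & b) | c) | (c & b))
(6) (b & b)  =[and_idem →]=  b    ⊢ cost 7, within 7

((b | c) | (c & b))   [cost 7]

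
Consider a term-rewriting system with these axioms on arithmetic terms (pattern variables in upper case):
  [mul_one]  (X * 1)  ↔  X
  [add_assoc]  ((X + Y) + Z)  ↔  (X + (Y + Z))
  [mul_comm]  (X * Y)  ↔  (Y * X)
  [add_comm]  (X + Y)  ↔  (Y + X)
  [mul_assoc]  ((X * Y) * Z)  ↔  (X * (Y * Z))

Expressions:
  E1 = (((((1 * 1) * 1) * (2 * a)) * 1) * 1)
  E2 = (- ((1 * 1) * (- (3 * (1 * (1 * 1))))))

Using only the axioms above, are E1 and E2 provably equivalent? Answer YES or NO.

The axioms are sound identities: if E1 ↔* E2 then E1 and E2 evaluate identically under any assignment.
Under a=0: E1 evaluates to 0, E2 to 3. Distinct ⇒ no rewrite sequence connects them.

NO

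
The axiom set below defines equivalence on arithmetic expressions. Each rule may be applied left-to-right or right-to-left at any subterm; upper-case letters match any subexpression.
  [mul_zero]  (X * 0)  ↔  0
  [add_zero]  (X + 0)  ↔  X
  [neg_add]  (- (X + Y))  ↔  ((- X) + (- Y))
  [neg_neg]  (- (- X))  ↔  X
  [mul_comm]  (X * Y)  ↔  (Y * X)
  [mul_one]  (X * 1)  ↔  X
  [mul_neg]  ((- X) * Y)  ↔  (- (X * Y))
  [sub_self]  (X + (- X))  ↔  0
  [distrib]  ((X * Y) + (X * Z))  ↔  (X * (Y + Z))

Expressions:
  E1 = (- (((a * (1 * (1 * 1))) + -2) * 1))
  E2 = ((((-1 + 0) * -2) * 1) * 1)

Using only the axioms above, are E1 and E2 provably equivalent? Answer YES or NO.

NO

The axioms are sound identities: if E1 ↔* E2 then E1 and E2 evaluate identically under any assignment.
Under a=1: E1 evaluates to 1, E2 to 2. Distinct ⇒ no rewrite sequence connects them.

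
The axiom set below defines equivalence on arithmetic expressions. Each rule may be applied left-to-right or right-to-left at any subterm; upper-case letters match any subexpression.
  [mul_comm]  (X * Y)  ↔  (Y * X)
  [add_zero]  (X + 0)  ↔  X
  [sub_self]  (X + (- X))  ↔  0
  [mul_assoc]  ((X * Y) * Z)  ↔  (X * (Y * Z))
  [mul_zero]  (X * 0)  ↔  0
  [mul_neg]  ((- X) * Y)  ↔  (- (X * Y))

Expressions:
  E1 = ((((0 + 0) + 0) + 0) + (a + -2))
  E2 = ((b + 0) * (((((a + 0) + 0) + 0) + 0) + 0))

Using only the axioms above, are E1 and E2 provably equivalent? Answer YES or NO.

The axioms are sound identities: if E1 ↔* E2 then E1 and E2 evaluate identically under any assignment.
Under a=0, b=0: E1 evaluates to -2, E2 to 0. Distinct ⇒ no rewrite sequence connects them.

NO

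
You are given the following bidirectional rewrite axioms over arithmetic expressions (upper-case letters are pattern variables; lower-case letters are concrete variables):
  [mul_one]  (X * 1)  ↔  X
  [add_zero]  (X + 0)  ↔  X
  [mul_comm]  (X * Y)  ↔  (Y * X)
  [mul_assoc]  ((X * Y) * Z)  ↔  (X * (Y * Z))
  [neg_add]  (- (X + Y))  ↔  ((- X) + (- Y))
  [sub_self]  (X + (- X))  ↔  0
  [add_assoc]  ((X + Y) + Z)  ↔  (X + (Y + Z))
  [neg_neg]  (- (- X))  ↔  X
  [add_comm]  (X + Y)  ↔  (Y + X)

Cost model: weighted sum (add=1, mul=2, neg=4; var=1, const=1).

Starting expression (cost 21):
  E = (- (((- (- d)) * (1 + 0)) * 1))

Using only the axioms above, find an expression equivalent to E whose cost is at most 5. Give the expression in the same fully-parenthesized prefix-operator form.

1. [mul_one →] (((- (- d)) * (1 + 0)) * 1)  →  ((- (- d)) * (1 + 0));  E = (- ((- (- d)) * (1 + 0)))
2. [add_zero →] (1 + 0)  →  1;  E = (- ((- (- d)) * 1))
3. [mul_one →] ((- (- d)) * 1)  →  (- (- d));  E = (- (- (- d)))
4. [neg_neg →] (- (- (- d)))  →  (- d);  cost 5 ≤ 5, done

(- d)   [cost 5]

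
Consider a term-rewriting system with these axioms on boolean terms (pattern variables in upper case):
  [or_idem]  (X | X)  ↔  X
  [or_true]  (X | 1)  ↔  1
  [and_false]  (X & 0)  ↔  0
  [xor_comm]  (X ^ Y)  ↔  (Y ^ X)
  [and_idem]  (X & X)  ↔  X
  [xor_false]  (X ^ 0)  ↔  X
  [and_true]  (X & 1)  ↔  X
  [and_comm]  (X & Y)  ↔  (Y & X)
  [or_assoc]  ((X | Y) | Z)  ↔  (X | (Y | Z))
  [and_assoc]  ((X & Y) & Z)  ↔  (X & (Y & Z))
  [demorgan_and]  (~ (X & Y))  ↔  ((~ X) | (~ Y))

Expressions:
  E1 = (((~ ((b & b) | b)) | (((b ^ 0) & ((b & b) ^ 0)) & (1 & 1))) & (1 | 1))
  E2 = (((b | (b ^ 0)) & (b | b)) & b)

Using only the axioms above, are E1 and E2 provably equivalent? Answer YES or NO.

NO

The axioms are sound identities: if E1 ↔* E2 then E1 and E2 evaluate identically under any assignment.
Under b=0: E1 evaluates to 1, E2 to 0. Distinct ⇒ no rewrite sequence connects them.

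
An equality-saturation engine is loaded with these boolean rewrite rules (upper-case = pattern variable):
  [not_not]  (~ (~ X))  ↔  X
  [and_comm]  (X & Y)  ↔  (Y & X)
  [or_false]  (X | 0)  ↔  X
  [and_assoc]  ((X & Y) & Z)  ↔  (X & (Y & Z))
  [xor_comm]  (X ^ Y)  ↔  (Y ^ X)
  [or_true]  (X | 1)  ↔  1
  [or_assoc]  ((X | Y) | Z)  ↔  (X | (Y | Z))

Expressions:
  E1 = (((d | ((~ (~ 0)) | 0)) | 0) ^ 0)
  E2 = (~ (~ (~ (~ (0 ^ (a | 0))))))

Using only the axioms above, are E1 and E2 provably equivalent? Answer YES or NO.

All listed rules preserve value, hence provable equivalence implies equal values everywhere; look for a separating assignment.
a=0, d=1 gives E1 ↦ 1, E2 ↦ 0; values differ ⇒ not provably equivalent.

NO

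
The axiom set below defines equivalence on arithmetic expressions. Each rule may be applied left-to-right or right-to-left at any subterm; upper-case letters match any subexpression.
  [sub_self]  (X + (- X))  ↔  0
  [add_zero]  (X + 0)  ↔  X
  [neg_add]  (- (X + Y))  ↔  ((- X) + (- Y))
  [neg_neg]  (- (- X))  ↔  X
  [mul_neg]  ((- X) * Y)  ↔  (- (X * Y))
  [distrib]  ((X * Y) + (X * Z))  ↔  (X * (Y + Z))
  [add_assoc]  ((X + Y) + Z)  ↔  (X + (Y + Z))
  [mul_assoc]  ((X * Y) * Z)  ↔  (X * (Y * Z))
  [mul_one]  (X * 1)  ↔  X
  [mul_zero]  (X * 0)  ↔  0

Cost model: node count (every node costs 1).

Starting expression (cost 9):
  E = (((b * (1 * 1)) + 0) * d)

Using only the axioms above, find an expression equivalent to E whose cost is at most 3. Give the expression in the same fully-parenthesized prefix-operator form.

(b * d)   [cost 3]

step 1: mul_one (→) rewrites (1 * 1) into 1, now (((b * 1) + 0) * d)
step 2: mul_one (→) rewrites (b * 1) into b, now ((b + 0) * d)
step 3: add_zero (→) rewrites (b + 0) into b, reaching cost 3 (bound 3)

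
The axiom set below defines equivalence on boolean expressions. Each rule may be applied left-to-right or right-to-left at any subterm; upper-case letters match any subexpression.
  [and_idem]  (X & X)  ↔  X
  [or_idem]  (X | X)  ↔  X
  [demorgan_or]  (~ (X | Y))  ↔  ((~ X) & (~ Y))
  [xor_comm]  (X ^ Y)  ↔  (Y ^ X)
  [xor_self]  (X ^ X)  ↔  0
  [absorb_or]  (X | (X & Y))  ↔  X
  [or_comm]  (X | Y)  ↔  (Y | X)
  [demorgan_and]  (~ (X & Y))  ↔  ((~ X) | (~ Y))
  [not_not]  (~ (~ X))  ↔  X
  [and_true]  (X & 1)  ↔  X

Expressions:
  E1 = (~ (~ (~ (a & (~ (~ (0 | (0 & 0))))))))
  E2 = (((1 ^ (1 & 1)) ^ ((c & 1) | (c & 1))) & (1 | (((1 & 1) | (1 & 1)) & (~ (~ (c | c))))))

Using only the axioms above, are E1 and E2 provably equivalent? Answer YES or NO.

Every axiom is a valid identity, so a rewrite proof would force E1 and E2 to agree under every assignment.
At a=0, c=0: E1 = 1 but E2 = 0; they differ, so no derivation exists.

NO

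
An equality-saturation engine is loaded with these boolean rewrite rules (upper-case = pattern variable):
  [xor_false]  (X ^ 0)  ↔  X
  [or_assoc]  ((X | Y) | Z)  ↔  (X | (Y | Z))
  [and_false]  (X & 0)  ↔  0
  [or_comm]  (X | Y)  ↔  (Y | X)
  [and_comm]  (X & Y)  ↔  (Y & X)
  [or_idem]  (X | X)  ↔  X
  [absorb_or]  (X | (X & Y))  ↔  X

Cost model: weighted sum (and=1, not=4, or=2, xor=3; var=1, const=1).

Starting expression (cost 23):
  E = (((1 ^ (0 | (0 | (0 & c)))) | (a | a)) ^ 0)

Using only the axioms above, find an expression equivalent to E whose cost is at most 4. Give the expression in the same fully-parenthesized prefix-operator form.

1. [absorb_or →] (0 | (0 & c))  →  0;  E = (((1 ^ (0 | 0)) | (a | a)) ^ 0)
2. [or_idem →] (0 | 0)  →  0;  E = (((1 ^ 0) | (a | a)) ^ 0)
3. [xor_false →] (((1 ^ 0) | (a | a)) ^ 0)  →  ((1 ^ 0) | (a | a))
4. [xor_false →] (1 ^ 0)  →  1;  E = (1 | (a | a))
5. [or_idem →] (a | a)  →  a;  cost 4 ≤ 4, done

(1 | a)   [cost 4]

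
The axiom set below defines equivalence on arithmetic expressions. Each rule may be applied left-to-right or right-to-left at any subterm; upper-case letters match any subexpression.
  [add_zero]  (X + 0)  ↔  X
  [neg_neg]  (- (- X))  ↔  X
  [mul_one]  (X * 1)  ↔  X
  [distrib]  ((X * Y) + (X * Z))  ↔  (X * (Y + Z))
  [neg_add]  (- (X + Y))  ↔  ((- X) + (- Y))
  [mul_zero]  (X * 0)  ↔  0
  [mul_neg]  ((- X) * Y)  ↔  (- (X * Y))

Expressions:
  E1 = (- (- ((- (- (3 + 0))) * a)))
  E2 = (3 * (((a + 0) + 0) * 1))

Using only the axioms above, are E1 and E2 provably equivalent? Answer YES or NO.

1. [add_zero →] (3 + 0)  →  3;  E1 = (- (- ((- (- 3)) * a)))
2. [neg_neg →] (- (- 3))  →  3;  E1 = (- (- (3 * a)))
3. [neg_neg →] (- (- (3 * a)))  →  (3 * a)
4. [add_zero ←] a  →  (a + 0);  E1 = (3 * (a + 0))
5. [add_zero ←] a  →  (a + 0);  E1 = (3 * ((a + 0) + 0))
6. [mul_one ←] ((a + 0) + 0)  →  (((a + 0) + 0) * 1);  this is E2

YES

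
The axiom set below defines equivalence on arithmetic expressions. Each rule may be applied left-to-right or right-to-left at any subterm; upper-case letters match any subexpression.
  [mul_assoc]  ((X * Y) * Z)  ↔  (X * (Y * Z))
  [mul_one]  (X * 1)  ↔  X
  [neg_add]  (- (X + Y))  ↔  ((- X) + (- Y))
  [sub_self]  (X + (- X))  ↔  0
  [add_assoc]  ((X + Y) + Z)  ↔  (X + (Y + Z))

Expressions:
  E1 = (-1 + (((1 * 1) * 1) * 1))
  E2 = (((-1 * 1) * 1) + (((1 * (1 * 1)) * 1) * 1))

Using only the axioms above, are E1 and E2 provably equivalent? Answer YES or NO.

step 1: mul_one (→) rewrites (((1 * 1) * 1) * 1) into ((1 * 1) * 1), now (-1 + ((1 * 1) * 1))
step 2: mul_one (←) rewrites -1 into (-1 * 1), now ((-1 * 1) + ((1 * 1) * 1))
step 3: mul_one (←) rewrites 1 into (1 * 1), now ((-1 * 1) + ((1 * (1 * 1)) * 1))
step 4: mul_one (←) rewrites -1 into (-1 * 1), now (((-1 * 1) * 1) + ((1 * (1 * 1)) * 1))
step 5: mul_one (←) rewrites ((1 * (1 * 1)) * 1) into (((1 * (1 * 1)) * 1) * 1), which is E2

YES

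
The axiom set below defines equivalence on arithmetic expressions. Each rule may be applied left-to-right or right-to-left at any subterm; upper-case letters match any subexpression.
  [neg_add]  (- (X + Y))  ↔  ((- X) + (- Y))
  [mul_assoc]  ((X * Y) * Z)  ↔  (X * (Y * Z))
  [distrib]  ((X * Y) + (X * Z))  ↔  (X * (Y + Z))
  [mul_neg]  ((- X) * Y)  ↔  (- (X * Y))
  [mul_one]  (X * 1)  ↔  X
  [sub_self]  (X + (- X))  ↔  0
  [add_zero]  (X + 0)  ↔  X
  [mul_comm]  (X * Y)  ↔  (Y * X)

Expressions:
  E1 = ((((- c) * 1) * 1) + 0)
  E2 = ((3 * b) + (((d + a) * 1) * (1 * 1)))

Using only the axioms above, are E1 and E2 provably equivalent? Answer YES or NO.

All listed rules preserve value, hence provable equivalence implies equal values everywhere; look for a separating assignment.
a=0, b=0, c=0, d=1 gives E1 ↦ 0, E2 ↦ 1; values differ ⇒ not provably equivalent.

NO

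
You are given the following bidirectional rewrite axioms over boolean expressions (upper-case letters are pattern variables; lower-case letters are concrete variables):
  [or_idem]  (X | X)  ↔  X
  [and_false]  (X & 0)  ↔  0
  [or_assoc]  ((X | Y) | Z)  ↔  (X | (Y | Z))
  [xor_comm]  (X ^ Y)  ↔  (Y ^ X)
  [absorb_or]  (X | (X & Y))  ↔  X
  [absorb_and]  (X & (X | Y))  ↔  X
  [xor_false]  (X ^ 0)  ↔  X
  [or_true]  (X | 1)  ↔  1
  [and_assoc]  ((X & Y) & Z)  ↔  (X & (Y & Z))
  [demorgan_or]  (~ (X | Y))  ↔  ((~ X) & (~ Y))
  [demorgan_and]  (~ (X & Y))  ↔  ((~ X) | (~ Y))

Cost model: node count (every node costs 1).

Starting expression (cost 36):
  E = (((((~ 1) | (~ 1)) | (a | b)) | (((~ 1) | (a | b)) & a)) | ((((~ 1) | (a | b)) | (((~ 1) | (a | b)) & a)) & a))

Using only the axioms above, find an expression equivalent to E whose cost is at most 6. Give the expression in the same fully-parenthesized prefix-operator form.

(1) ((~ 1) | (~ 1))  =[or_idem →]=  (~ 1)    ⊢ ((((~ 1) | (a | b)) | (((~ 1) | (a | b)) & a)) | ((((~ 1) | (a | b)) | (((~ 1) | (a | b)) & a)) & a))
(2) ((((~ 1) | (a | b)) | (((~ 1) | (a | b)) & a)) | ((((~ 1) | (a | b)) | (((~ 1) | (a | b)) & a)) & a))  =[absorb_or →]=  (((~ 1) | (a | b)) | (((~ 1) | (a | b)) & a))
(3) (((~ 1) | (a | b)) | (((~ 1) | (a | b)) & a))  =[absorb_or →]=  ((~ 1) | (a | b))    ⊢ cost 6, within 6

((~ 1) | (a | b))   [cost 6]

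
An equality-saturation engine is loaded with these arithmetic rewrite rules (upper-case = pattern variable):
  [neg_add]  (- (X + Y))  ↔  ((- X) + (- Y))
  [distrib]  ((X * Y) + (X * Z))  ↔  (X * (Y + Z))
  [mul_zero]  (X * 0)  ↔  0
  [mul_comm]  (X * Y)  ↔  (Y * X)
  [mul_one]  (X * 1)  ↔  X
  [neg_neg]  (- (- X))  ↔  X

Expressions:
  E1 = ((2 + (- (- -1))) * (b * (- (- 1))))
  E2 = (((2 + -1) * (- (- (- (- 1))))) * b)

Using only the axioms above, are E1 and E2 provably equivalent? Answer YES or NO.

(1) (- (- 1))  =[neg_neg →]=  1    ⊢ ((2 + (- (- -1))) * (b * 1))
(2) (- (- -1))  =[neg_neg →]=  -1    ⊢ ((2 + -1) * (b * 1))
(3) (b * 1)  =[mul_one →]=  b    ⊢ ((2 + -1) * b)
(4) (2 + -1)  =[mul_one ←]=  ((2 + -1) * 1)    ⊢ (((2 + -1) * 1) * b)
(5) 1  =[neg_neg ←]=  (- (- 1))    ⊢ (((2 + -1) * (- (- 1))) * b)
(6) 1  =[neg_neg ←]=  (- (- 1))    ⊢ E2

YES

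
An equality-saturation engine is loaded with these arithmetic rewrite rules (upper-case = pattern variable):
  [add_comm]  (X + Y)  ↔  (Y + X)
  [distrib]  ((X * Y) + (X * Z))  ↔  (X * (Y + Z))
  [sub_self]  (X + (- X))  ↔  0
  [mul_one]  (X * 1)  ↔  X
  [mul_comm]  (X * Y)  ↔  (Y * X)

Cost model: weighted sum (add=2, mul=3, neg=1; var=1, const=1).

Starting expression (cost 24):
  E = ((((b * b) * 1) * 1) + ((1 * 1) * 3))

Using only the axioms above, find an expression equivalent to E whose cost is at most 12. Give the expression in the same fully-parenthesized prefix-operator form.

((b * b) + (1 * 3))   [cost 12]

(1) (1 * 1)  =[mul_one →]=  1    ⊢ ((((b * b) * 1) * 1) + (1 * 3))
(2) (((b * b) * 1) * 1)  =[mul_one →]=  ((b * b) * 1)    ⊢ (((b * b) * 1) + (1 * 3))
(3) ((b * b) * 1)  =[mul_one →]=  (b * b)    ⊢ cost 12, within 12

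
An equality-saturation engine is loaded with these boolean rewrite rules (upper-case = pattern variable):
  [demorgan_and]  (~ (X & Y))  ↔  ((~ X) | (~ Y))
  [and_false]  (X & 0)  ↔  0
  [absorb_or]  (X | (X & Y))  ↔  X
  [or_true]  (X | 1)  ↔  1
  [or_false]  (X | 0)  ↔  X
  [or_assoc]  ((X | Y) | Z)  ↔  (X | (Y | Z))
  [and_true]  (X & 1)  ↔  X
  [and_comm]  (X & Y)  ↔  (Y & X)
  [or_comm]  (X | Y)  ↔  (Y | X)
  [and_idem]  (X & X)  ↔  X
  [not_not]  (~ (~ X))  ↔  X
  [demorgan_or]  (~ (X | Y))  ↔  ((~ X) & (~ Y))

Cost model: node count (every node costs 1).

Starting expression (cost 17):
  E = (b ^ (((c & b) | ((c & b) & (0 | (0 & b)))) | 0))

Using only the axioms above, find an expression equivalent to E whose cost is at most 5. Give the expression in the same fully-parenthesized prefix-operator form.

1. [absorb_or →] (0 | (0 & b))  →  0;  E = (b ^ (((c & b) | ((c & b) & 0)) | 0))
2. [absorb_or →] ((c & b) | ((c & b) & 0))  →  (c & b);  E = (b ^ ((c & b) | 0))
3. [or_false →] ((c & b) | 0)  →  (c & b);  cost 5 ≤ 5, done

(b ^ (c & b))   [cost 5]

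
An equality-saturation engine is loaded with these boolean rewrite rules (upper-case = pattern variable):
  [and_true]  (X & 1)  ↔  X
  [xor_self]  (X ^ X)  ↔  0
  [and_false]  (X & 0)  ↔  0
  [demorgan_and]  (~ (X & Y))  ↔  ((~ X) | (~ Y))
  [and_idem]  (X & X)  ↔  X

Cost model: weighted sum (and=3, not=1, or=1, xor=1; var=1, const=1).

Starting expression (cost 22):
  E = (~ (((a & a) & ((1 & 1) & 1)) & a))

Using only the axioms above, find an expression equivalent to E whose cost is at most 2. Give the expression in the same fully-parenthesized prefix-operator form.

step 1: and_idem (→) rewrites (1 & 1) into 1, now (~ (((a & a) & (1 & 1)) & a))
step 2: and_true (→) rewrites (1 & 1) into 1, now (~ (((a & a) & 1) & a))
step 3: and_true (→) rewrites ((a & a) & 1) into (a & a), now (~ ((a & a) & a))
step 4: and_idem (→) rewrites (a & a) into a, now (~ (a & a))
step 5: and_idem (→) rewrites (a & a) into a, reaching cost 2 (bound 2)

(~ a)   [cost 2]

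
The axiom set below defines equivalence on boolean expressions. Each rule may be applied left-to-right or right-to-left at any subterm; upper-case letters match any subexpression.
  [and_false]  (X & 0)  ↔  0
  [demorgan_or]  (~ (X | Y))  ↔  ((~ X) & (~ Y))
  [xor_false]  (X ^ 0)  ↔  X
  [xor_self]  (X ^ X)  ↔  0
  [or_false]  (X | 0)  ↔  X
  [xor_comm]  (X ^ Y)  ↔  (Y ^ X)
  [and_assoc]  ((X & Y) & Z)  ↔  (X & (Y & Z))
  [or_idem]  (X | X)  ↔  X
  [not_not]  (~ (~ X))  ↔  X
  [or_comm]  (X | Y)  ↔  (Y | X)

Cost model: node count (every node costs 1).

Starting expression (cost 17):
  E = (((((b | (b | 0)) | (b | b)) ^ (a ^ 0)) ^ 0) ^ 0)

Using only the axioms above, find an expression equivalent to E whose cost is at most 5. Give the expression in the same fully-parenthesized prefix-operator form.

(a ^ (b | b))   [cost 5]

1. [xor_false →] (((((b | (b | 0)) | (b | b)) ^ (a ^ 0)) ^ 0) ^ 0)  →  ((((b | (b | 0)) | (b | b)) ^ (a ^ 0)) ^ 0)
2. [xor_comm →] (((b | (b | 0)) | (b | b)) ^ (a ^ 0))  →  ((a ^ 0) ^ ((b | (b | 0)) | (b | b)));  E = (((a ^ 0) ^ ((b | (b | 0)) | (b | b))) ^ 0)
3. [xor_false →] (a ^ 0)  →  a;  E = ((a ^ ((b | (b | 0)) | (b | b))) ^ 0)
4. [or_false →] (b | 0)  →  b;  E = ((a ^ ((b | b) | (b | b))) ^ 0)
5. [xor_false →] ((a ^ ((b | b) | (b | b))) ^ 0)  →  (a ^ ((b | b) | (b | b)))
6. [or_idem →] ((b | b) | (b | b))  →  (b | b);  cost 5 ≤ 5, done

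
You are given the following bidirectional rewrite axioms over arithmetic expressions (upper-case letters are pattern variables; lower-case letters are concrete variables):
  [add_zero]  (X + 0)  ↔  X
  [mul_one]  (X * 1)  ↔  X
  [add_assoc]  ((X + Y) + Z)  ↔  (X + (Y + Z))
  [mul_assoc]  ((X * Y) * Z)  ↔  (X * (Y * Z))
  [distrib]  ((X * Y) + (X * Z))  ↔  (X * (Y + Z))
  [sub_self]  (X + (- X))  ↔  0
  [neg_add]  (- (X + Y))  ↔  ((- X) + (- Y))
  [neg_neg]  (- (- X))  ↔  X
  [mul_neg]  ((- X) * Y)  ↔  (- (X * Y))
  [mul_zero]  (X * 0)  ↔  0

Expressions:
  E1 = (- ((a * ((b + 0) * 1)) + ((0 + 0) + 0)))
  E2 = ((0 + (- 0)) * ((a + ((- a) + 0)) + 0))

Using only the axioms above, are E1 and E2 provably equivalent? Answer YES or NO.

NO

All listed rules preserve value, hence provable equivalence implies equal values everywhere; look for a separating assignment.
a=1, b=1 gives E1 ↦ -1, E2 ↦ 0; values differ ⇒ not provably equivalent.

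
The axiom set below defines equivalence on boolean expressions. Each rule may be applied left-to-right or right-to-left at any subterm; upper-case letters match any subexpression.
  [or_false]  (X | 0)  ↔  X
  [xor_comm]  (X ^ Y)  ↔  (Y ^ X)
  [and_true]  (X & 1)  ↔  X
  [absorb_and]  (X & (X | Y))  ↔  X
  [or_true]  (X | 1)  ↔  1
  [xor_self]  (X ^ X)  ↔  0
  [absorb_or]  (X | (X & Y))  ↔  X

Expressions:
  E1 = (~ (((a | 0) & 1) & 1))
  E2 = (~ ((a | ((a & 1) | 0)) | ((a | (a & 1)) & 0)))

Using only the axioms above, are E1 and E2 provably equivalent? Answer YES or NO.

(1) ((a | 0) & 1)  =[and_true →]=  (a | 0)    ⊢ (~ ((a | 0) & 1))
(2) ((a | 0) & 1)  =[and_true →]=  (a | 0)    ⊢ (~ (a | 0))
(3) (a | 0)  =[or_false →]=  a    ⊢ (~ a)
(4) a  =[absorb_or ←]=  (a | (a & 1))    ⊢ (~ (a | (a & 1)))
(5) (a | (a & 1))  =[absorb_or ←]=  ((a | (a & 1)) | ((a | (a & 1)) & 0))    ⊢ (~ ((a | (a & 1)) | ((a | (a & 1)) & 0)))
(6) (a & 1)  =[or_false ←]=  ((a & 1) | 0)    ⊢ E2

YES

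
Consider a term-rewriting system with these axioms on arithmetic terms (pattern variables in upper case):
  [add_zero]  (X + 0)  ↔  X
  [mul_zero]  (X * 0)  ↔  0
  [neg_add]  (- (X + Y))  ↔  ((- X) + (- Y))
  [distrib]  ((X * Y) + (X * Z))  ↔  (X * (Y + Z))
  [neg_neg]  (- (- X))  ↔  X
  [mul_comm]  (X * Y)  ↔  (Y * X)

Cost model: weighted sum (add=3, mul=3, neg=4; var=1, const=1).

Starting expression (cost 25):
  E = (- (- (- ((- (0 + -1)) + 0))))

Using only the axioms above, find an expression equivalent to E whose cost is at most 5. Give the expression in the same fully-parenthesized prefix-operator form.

(0 + -1)   [cost 5]

(1) ((- (0 + -1)) + 0)  =[add_zero →]=  (- (0 + -1))    ⊢ (- (- (- (- (0 + -1)))))
(2) (- (- (0 + -1)))  =[neg_neg →]=  (0 + -1)    ⊢ (- (- (0 + -1)))
(3) (- (- (0 + -1)))  =[neg_neg →]=  (0 + -1)    ⊢ cost 5, within 5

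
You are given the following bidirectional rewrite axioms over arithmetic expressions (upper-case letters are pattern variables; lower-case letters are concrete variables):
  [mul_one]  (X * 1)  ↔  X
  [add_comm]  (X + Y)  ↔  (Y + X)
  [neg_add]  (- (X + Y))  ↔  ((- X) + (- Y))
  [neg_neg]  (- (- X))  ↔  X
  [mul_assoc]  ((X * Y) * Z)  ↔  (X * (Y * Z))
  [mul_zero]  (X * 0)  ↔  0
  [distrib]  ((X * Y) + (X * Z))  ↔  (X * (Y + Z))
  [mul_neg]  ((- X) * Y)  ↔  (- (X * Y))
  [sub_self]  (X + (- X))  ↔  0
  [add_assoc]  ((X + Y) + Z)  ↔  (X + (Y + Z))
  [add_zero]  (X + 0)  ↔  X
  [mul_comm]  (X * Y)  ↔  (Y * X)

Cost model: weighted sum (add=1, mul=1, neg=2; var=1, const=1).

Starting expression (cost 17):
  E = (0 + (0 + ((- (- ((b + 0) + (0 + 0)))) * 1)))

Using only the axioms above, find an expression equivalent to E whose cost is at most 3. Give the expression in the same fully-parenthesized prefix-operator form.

(0 + b)   [cost 3]

1. [neg_neg →] (- (- ((b + 0) + (0 + 0))))  →  ((b + 0) + (0 + 0));  E = (0 + (0 + (((b + 0) + (0 + 0)) * 1)))
2. [mul_one →] (((b + 0) + (0 + 0)) * 1)  →  ((b + 0) + (0 + 0));  E = (0 + (0 + ((b + 0) + (0 + 0))))
3. [add_zero →] (0 + 0)  →  0;  E = (0 + (0 + ((b + 0) + 0)))
4. [add_comm →] (0 + ((b + 0) + 0))  →  (((b + 0) + 0) + 0);  E = (0 + (((b + 0) + 0) + 0))
5. [add_zero →] (((b + 0) + 0) + 0)  →  ((b + 0) + 0);  E = (0 + ((b + 0) + 0))
6. [add_zero →] (b + 0)  →  b;  E = (0 + (b + 0))
7. [add_zero →] (b + 0)  →  b;  cost 3 ≤ 3, done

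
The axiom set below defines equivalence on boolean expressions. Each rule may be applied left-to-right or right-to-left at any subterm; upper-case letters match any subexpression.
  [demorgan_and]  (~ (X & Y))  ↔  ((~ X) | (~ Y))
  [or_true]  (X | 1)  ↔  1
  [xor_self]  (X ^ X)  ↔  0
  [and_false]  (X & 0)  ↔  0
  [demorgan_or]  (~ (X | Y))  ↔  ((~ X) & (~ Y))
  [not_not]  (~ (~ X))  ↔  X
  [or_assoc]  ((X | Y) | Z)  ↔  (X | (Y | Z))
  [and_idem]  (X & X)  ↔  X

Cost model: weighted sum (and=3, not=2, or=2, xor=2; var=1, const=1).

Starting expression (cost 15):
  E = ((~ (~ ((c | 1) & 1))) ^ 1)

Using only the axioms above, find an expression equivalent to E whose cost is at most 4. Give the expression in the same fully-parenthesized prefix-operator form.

(1 ^ 1)   [cost 4]

(1) (~ (~ ((c | 1) & 1)))  =[not_not →]=  ((c | 1) & 1)    ⊢ (((c | 1) & 1) ^ 1)
(2) (c | 1)  =[or_true →]=  1    ⊢ ((1 & 1) ^ 1)
(3) (1 & 1)  =[and_idem →]=  1    ⊢ cost 4, within 4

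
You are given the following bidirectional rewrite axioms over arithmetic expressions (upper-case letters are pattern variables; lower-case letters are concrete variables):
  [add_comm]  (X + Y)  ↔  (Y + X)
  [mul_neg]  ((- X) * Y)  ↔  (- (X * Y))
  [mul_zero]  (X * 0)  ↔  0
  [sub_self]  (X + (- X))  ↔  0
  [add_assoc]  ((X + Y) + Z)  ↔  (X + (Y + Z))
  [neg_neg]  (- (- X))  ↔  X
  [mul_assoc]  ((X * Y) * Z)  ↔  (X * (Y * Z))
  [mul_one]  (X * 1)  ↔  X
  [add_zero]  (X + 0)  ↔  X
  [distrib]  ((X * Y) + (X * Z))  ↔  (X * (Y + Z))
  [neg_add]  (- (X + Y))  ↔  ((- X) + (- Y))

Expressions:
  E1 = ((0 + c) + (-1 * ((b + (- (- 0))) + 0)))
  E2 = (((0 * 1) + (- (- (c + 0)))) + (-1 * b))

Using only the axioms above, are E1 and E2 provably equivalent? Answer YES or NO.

YES

step 1: neg_neg (→) rewrites (- (- 0)) into 0, now ((0 + c) + (-1 * ((b + 0) + 0)))
step 2: add_zero (→) rewrites (b + 0) into b, now ((0 + c) + (-1 * (b + 0)))
step 3: add_zero (→) rewrites (b + 0) into b, now ((0 + c) + (-1 * b))
step 4: add_zero (←) rewrites c into (c + 0), now ((0 + (c + 0)) + (-1 * b))
step 5: mul_one (←) rewrites 0 into (0 * 1), now (((0 * 1) + (c + 0)) + (-1 * b))
step 6: neg_neg (←) rewrites (c + 0) into (- (- (c + 0))), which is E2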